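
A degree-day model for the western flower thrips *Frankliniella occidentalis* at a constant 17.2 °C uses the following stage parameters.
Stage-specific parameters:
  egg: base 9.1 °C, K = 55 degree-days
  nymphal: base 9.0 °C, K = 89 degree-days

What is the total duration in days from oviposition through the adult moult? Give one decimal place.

17.6 days

egg: 55 / (17.2 − 9.1) = 55 / 8.1 = 6.790 d.
nymphal: 89 / (17.2 − 9.0) = 89 / 8.2 = 10.854 d.
Sum = 17.644 ≈ 17.6 days.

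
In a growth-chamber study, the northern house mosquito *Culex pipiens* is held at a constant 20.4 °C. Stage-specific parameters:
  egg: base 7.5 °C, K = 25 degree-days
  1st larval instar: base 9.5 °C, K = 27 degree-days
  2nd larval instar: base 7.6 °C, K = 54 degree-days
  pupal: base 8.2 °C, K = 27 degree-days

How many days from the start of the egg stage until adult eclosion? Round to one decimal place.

egg: 25 / (20.4 − 7.5) = 25 / 12.9 = 1.938 d.
1st larval instar: 27 / (20.4 − 9.5) = 27 / 10.9 = 2.477 d.
2nd larval instar: 54 / (20.4 − 7.6) = 54 / 12.8 = 4.219 d.
pupal: 27 / (20.4 − 8.2) = 27 / 12.2 = 2.213 d.
Sum = 10.847 ≈ 10.8 days.

10.8 days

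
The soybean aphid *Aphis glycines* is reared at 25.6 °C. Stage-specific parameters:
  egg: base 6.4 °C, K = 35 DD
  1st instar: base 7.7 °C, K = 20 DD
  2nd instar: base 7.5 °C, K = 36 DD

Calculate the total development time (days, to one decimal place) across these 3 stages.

4.9 days

egg: 35 / (25.6 − 6.4) = 35 / 19.2 = 1.823 d.
1st instar: 20 / (25.6 − 7.7) = 20 / 17.9 = 1.117 d.
2nd instar: 36 / (25.6 − 7.5) = 36 / 18.1 = 1.989 d.
Sum = 4.929 ≈ 4.9 days.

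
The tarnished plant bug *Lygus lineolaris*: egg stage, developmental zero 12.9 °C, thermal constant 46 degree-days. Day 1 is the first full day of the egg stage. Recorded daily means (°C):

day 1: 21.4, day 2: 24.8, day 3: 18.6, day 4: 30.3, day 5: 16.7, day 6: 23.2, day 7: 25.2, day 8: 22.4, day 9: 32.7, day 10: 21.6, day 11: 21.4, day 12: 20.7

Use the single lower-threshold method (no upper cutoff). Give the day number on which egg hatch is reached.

day 5

Daily DD above 12.9 °C: 8.5, 11.9, 5.7, 17.4, 3.8, 10.3, 12.3, 9.5, 19.8, 8.7, 8.5, 7.8.
Cumulative: 8.5, 20.4, 26.1, 43.5, 47.3, 57.6, 69.9, 79.4, 99.2, 107.9, 116.4, 124.2.
The total first reaches 46 DD on day 5.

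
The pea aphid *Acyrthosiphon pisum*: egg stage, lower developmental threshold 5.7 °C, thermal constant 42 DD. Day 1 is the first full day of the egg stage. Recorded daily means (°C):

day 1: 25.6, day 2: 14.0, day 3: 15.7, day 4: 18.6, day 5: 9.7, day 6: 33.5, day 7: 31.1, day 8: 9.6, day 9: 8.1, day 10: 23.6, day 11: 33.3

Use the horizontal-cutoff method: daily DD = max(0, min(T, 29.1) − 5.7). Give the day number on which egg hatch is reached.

day 4

Daily DD above 5.7 °C (capped at 23.4): 19.9, 8.3, 10.0, 12.9, 4.0, 23.4, 23.4, 3.9, 2.4, 17.9, 23.4.
Cumulative: 19.9, 28.2, 38.2, 51.1, 55.1, 78.5, 101.9, 105.8, 108.2, 126.1, 149.5.
The total first reaches 42 DD on day 4.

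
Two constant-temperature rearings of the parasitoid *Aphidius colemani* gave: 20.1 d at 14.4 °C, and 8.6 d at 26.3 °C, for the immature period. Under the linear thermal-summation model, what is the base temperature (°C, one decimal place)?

Equal thermal constants: D₁(T₁ − T_b) = D₂(T₂ − T_b).
20.1·(14.4 − T_b) = 8.6·(26.3 − T_b)
T_b = (20.1·14.4 − 8.6·26.3) / (20.1 − 8.6) = 63.26 / 11.5 = 5.501 °C ≈ 5.5 °C.

5.5 °C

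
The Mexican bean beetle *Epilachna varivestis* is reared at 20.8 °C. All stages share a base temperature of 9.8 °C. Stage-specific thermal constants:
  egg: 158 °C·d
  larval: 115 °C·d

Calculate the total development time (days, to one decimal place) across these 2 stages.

Daily accumulation at 20.8 °C = 20.8 − 9.8 = 11.0 DD/day.
Total K = 158 + 115 = 273 DD.
Total duration = 273 / 11.0 = 24.818 ≈ 24.8 days.

24.8 days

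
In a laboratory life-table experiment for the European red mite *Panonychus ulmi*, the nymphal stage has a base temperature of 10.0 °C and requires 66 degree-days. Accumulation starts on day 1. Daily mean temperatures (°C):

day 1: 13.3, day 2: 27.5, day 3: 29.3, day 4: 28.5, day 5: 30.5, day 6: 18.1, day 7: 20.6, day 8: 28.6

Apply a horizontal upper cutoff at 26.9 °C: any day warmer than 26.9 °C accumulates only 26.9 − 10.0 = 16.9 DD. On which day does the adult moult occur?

day 5

Daily DD above 10.0 °C (capped at 16.9): 3.3, 16.9, 16.9, 16.9, 16.9, 8.1, 10.6, 16.9.
Cumulative: 3.3, 20.2, 37.1, 54.0, 70.9, 79.0, 89.6, 106.5.
The total first reaches 66 DD on day 5.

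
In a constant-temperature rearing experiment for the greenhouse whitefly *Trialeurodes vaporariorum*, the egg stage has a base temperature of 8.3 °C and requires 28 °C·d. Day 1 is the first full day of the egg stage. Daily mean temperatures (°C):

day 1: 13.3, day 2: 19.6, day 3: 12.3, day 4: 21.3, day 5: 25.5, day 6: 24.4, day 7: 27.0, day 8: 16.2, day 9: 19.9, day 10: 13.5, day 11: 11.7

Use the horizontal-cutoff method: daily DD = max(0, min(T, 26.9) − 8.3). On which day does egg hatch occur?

day 4

Daily DD above 8.3 °C (capped at 18.6): 5.0, 11.3, 4.0, 13.0, 17.2, 16.1, 18.6, 7.9, 11.6, 5.2, 3.4.
Cumulative: 5.0, 16.3, 20.3, 33.3, 50.5, 66.6, 85.2, 93.1, 104.7, 109.9, 113.3.
The total first reaches 28 DD on day 4.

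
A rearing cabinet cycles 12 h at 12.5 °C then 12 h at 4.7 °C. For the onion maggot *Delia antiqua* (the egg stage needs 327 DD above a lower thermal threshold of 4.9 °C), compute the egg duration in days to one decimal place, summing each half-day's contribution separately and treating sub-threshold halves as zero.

86.1 days

Day half: max(0, 12.5 − 4.9) × 0.5 = 7.6 × 0.5 = 3.80 DD.
Night half: max(0, 4.7 − 4.9) × 0.5 = 0.0 × 0.5 = 0.00 DD.
Per 24 h: 3.80 DD/day.
Duration = 327 / 3.80 = 86.053 ≈ 86.1 days.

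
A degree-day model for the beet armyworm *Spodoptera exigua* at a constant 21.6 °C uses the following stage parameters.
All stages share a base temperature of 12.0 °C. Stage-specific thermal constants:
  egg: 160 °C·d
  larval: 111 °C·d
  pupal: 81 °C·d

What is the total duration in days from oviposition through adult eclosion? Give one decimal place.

36.7 days

Daily accumulation at 21.6 °C = 21.6 − 12.0 = 9.6 DD/day.
Total K = 160 + 111 + 81 = 352 DD.
Total duration = 352 / 9.6 = 36.667 ≈ 36.7 days.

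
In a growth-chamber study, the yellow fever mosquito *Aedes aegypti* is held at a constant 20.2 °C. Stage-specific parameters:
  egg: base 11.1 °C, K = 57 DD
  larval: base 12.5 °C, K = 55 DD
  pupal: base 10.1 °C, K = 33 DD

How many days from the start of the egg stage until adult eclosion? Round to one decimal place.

egg: 57 / (20.2 − 11.1) = 57 / 9.1 = 6.264 d.
larval: 55 / (20.2 − 12.5) = 55 / 7.7 = 7.143 d.
pupal: 33 / (20.2 − 10.1) = 33 / 10.1 = 3.267 d.
Sum = 16.674 ≈ 16.7 days.

16.7 days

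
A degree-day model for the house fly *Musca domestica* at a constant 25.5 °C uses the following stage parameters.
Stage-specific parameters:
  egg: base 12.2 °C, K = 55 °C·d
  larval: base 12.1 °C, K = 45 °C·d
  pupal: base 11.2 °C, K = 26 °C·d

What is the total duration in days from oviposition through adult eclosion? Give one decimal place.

egg: 55 / (25.5 − 12.2) = 55 / 13.3 = 4.135 d.
larval: 45 / (25.5 − 12.1) = 45 / 13.4 = 3.358 d.
pupal: 26 / (25.5 − 11.2) = 26 / 14.3 = 1.818 d.
Sum = 9.312 ≈ 9.3 days.

9.3 days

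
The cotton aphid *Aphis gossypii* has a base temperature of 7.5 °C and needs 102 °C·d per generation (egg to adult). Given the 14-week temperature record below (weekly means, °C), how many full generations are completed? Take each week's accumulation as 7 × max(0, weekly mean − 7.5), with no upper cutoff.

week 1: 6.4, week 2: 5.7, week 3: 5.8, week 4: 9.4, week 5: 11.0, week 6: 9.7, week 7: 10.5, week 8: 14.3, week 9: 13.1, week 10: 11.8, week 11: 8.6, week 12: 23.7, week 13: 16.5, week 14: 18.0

Weekly DD (7 × max(0, T̄ − 7.5)): 0.0, 0.0, 0.0, 13.3, 24.5, 15.4, 21.0, 47.6, 39.2, 30.1, 7.7, 113.4, 63.0, 73.5.
Season total = 448.7 DD.
Complete generations = ⌊448.7 / 102⌋ = 4.

4 generations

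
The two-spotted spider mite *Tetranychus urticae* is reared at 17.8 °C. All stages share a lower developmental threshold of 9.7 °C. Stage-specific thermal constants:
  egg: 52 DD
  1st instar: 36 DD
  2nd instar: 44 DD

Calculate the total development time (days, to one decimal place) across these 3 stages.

Daily accumulation at 17.8 °C = 17.8 − 9.7 = 8.1 DD/day.
Total K = 52 + 36 + 44 = 132 DD.
Total duration = 132 / 8.1 = 16.296 ≈ 16.3 days.

16.3 days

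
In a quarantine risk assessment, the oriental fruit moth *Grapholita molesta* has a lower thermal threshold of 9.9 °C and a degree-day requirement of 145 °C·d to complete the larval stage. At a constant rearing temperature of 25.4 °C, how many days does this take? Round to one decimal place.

9.4 days

Daily accumulation = 25.4 − 9.9 = 15.5 DD/day.
Duration = 145 / 15.5 = 9.355 ≈ 9.4 days.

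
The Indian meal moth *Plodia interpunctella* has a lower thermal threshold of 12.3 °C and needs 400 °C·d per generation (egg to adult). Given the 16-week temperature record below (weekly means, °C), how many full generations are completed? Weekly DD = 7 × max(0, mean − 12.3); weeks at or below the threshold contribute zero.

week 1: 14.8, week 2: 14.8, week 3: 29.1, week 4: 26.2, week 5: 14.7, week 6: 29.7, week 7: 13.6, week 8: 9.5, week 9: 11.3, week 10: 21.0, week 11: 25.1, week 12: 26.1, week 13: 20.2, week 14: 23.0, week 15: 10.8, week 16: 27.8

2 generations

Weekly DD (7 × max(0, T̄ − 12.3)): 17.5, 17.5, 117.6, 97.3, 16.8, 121.8, 9.1, 0.0, 0.0, 60.9, 89.6, 96.6, 55.3, 74.9, 0.0, 108.5.
Season total = 883.4 DD.
Complete generations = ⌊883.4 / 400⌋ = 2.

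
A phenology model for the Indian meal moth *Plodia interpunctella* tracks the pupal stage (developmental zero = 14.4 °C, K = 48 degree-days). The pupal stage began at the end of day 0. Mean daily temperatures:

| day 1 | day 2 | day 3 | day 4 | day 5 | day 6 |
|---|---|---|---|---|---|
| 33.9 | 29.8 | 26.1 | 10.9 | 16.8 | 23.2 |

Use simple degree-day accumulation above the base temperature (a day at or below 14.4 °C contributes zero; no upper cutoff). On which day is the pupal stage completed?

Daily DD above 14.4 °C: 19.5, 15.4, 11.7, 0.0, 2.4, 8.8.
Cumulative: 19.5, 34.9, 46.6, 46.6, 49.0, 57.8.
The total first reaches 48 DD on day 5.

day 5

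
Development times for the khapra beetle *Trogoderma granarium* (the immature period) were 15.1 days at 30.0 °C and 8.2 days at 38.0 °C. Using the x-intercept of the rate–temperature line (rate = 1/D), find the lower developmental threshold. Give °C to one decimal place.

Under the model K = D·(T − T_b), so D₁·(T₁ − T_b) = D₂·(T₂ − T_b).
15.1·(30.0 − T_b) = 8.2·(38.0 − T_b)
T_b = (15.1·30.0 − 8.2·38.0) / (15.1 − 8.2) = 141.40 / 6.9 = 20.493 °C ≈ 20.5 °C.

20.5 °C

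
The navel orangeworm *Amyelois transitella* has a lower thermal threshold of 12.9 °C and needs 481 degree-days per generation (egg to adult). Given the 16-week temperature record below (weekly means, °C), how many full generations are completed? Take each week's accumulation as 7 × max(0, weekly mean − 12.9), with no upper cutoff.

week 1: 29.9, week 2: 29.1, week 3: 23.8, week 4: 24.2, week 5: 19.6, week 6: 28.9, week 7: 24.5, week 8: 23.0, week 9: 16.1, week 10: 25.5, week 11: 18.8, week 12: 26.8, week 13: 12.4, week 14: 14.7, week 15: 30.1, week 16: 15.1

2 generations

Weekly DD (7 × max(0, T̄ − 12.9)): 119.0, 113.4, 76.3, 79.1, 46.9, 112.0, 81.2, 70.7, 22.4, 88.2, 41.3, 97.3, 0.0, 12.6, 120.4, 15.4.
Season total = 1096.2 DD.
Complete generations = ⌊1096.2 / 481⌋ = 2.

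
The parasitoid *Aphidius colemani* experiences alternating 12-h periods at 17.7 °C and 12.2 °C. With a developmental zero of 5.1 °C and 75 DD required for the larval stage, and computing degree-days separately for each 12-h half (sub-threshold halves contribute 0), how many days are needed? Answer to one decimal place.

7.6 days

Day half: max(0, 17.7 − 5.1) × 0.5 = 12.6 × 0.5 = 6.30 DD.
Night half: max(0, 12.2 − 5.1) × 0.5 = 7.1 × 0.5 = 3.55 DD.
Per 24 h: 9.85 DD/day.
Duration = 75 / 9.85 = 7.614 ≈ 7.6 days.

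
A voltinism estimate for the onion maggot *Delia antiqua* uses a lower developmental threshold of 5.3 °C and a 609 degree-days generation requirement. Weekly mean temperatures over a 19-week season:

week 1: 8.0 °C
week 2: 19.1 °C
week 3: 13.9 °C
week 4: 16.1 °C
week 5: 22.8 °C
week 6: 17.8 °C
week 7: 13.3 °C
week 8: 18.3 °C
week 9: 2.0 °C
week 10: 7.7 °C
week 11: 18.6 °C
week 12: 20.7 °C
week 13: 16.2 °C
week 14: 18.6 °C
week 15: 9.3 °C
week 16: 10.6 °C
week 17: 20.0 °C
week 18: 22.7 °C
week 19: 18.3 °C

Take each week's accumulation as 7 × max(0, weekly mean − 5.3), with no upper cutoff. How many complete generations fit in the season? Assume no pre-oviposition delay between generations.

Weekly DD (7 × max(0, T̄ − 5.3)): 18.9, 96.6, 60.2, 75.6, 122.5, 87.5, 56.0, 91.0, 0.0, 16.8, 93.1, 107.8, 76.3, 93.1, 28.0, 37.1, 102.9, 121.8, 91.0.
Season total = 1376.2 DD.
Complete generations = ⌊1376.2 / 609⌋ = 2.

2 generations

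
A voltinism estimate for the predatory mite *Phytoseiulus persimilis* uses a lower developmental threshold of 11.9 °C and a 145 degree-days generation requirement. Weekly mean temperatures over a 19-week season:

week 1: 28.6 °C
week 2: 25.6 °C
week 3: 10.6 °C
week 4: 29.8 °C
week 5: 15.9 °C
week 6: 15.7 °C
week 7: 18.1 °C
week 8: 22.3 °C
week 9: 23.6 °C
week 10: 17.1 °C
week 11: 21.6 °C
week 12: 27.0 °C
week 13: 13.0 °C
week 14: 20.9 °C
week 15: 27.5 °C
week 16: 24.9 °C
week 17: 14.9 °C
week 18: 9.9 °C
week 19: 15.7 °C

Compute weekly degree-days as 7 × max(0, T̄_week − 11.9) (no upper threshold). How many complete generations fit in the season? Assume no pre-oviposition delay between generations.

7 generations

Weekly DD (7 × max(0, T̄ − 11.9)): 116.9, 95.9, 0.0, 125.3, 28.0, 26.6, 43.4, 72.8, 81.9, 36.4, 67.9, 105.7, 7.7, 63.0, 109.2, 91.0, 21.0, 0.0, 26.6.
Season total = 1119.3 DD.
Complete generations = ⌊1119.3 / 145⌋ = 7.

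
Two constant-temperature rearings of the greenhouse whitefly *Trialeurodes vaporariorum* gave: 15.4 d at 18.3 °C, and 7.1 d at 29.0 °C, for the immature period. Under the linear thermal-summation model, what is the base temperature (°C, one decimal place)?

Equal thermal constants: D₁(T₁ − T_b) = D₂(T₂ − T_b).
15.4·(18.3 − T_b) = 7.1·(29.0 − T_b)
T_b = (15.4·18.3 − 7.1·29.0) / (15.4 − 7.1) = 75.92 / 8.3 = 9.147 °C ≈ 9.1 °C.

9.1 °C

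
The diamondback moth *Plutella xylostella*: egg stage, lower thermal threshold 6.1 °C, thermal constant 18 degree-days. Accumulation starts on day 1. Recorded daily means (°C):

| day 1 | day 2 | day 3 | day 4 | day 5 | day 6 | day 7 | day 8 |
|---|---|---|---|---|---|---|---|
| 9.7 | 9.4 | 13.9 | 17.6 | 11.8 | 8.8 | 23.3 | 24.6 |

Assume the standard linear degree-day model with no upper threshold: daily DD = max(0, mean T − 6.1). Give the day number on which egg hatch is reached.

day 4

Daily DD above 6.1 °C: 3.6, 3.3, 7.8, 11.5, 5.7, 2.7, 17.2, 18.5.
Cumulative: 3.6, 6.9, 14.7, 26.2, 31.9, 34.6, 51.8, 70.3.
The total first reaches 18 DD on day 4.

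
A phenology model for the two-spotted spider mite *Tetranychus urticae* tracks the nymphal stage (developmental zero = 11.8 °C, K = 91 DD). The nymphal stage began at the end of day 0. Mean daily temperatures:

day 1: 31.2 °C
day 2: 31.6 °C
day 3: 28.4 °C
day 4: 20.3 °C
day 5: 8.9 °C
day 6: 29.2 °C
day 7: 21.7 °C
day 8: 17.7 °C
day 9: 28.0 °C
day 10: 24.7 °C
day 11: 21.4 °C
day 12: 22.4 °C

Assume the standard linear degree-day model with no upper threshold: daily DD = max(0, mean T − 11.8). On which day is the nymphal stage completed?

Daily DD above 11.8 °C: 19.4, 19.8, 16.6, 8.5, 0.0, 17.4, 9.9, 5.9, 16.2, 12.9, 9.6, 10.6.
Cumulative: 19.4, 39.2, 55.8, 64.3, 64.3, 81.7, 91.6, 97.5, 113.7, 126.6, 136.2, 146.8.
The total first reaches 91 DD on day 7.

day 7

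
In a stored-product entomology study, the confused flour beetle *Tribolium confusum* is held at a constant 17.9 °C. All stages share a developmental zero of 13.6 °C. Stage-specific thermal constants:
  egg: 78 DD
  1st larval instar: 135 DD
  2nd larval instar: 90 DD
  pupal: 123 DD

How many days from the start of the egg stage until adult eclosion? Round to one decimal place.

99.1 days

Daily accumulation at 17.9 °C = 17.9 − 13.6 = 4.3 DD/day.
Total K = 78 + 135 + 90 + 123 = 426 DD.
Total duration = 426 / 4.3 = 99.070 ≈ 99.1 days.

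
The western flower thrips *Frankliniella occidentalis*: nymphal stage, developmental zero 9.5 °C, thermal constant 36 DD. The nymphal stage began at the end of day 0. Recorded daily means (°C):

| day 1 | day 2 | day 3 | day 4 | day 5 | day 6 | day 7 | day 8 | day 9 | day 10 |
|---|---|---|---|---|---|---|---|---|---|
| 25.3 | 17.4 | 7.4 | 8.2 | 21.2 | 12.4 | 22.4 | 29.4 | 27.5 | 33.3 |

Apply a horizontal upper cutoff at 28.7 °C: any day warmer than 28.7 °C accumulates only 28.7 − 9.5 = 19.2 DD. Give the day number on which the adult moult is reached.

day 6

Daily DD above 9.5 °C (capped at 19.2): 15.8, 7.9, 0.0, 0.0, 11.7, 2.9, 12.9, 19.2, 18.0, 19.2.
Cumulative: 15.8, 23.7, 23.7, 23.7, 35.4, 38.3, 51.2, 70.4, 88.4, 107.6.
The total first reaches 36 DD on day 6.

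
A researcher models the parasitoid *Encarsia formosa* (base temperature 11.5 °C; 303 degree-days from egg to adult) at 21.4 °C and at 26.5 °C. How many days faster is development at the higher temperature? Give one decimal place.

At 21.4 °C: 303 / (21.4 − 11.5) = 303 / 9.9 = 30.606 d.
At 26.5 °C: 303 / (26.5 − 11.5) = 303 / 15.0 = 20.200 d.
Difference = |30.606 − 20.200| = 10.406 ≈ 10.4 days.

10.4 days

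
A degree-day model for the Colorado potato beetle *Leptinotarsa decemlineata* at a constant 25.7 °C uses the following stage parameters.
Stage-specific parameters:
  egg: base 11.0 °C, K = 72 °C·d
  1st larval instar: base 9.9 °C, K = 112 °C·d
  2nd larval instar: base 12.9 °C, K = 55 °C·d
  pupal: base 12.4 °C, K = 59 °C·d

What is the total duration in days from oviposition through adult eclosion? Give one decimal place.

egg: 72 / (25.7 − 11.0) = 72 / 14.7 = 4.898 d.
1st larval instar: 112 / (25.7 − 9.9) = 112 / 15.8 = 7.089 d.
2nd larval instar: 55 / (25.7 − 12.9) = 55 / 12.8 = 4.297 d.
pupal: 59 / (25.7 − 12.4) = 59 / 13.3 = 4.436 d.
Sum = 20.720 ≈ 20.7 days.

20.7 days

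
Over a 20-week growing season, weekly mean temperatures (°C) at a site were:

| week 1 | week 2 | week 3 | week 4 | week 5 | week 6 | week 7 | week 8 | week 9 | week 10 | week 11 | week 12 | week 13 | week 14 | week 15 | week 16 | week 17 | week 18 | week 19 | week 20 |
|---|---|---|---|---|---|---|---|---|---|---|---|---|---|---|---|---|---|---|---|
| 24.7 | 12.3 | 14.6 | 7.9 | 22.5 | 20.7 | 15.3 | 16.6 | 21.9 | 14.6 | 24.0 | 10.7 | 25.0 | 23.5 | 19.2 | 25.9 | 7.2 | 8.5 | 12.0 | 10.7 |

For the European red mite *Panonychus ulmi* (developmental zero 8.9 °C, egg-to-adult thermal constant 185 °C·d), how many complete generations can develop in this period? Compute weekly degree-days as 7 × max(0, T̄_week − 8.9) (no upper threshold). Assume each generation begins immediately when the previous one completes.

6 generations

Weekly DD (7 × max(0, T̄ − 8.9)): 110.6, 23.8, 39.9, 0.0, 95.2, 82.6, 44.8, 53.9, 91.0, 39.9, 105.7, 12.6, 112.7, 102.2, 72.1, 119.0, 0.0, 0.0, 21.7, 12.6.
Season total = 1140.3 DD.
Complete generations = ⌊1140.3 / 185⌋ = 6.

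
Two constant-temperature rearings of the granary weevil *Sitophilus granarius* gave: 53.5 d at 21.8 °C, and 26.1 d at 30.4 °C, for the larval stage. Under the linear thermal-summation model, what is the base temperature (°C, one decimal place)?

Equal thermal constants: D₁(T₁ − T_b) = D₂(T₂ − T_b).
53.5·(21.8 − T_b) = 26.1·(30.4 − T_b)
T_b = (53.5·21.8 − 26.1·30.4) / (53.5 − 26.1) = 372.86 / 27.4 = 13.608 °C ≈ 13.6 °C.

13.6 °C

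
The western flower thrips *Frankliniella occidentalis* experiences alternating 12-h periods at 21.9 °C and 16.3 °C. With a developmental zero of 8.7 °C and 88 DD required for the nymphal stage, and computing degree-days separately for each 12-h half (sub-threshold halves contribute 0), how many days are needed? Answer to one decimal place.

Day half: max(0, 21.9 − 8.7) × 0.5 = 13.2 × 0.5 = 6.60 DD.
Night half: max(0, 16.3 − 8.7) × 0.5 = 7.6 × 0.5 = 3.80 DD.
Per 24 h: 10.40 DD/day.
Duration = 88 / 10.40 = 8.462 ≈ 8.5 days.

8.5 days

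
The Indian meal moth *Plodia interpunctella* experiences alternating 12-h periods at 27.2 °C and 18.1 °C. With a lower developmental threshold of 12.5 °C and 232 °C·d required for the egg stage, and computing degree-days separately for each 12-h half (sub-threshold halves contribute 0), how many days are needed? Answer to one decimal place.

Day half: max(0, 27.2 − 12.5) × 0.5 = 14.7 × 0.5 = 7.35 DD.
Night half: max(0, 18.1 − 12.5) × 0.5 = 5.6 × 0.5 = 2.80 DD.
Per 24 h: 10.15 DD/day.
Duration = 232 / 10.15 = 22.857 ≈ 22.9 days.

22.9 days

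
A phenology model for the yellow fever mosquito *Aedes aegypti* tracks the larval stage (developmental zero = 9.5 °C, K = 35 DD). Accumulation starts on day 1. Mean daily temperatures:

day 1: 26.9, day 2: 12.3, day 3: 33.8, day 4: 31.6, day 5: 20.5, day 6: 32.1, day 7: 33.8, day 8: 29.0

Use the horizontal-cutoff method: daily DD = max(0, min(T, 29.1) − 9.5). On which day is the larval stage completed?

Daily DD above 9.5 °C (capped at 19.6): 17.4, 2.8, 19.6, 19.6, 11.0, 19.6, 19.6, 19.5.
Cumulative: 17.4, 20.2, 39.8, 59.4, 70.4, 90.0, 109.6, 129.1.
The total first reaches 35 DD on day 3.

day 3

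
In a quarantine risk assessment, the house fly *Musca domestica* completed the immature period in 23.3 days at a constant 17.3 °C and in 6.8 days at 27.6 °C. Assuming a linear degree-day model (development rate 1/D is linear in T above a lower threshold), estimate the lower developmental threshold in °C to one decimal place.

Linear rate model ⇒ the product D·(T − T_b) is constant across temperatures.
23.3·(17.3 − T_b) = 6.8·(27.6 − T_b)
T_b = (23.3·17.3 − 6.8·27.6) / (23.3 − 6.8) = 215.41 / 16.5 = 13.055 °C ≈ 13.1 °C.

13.1 °C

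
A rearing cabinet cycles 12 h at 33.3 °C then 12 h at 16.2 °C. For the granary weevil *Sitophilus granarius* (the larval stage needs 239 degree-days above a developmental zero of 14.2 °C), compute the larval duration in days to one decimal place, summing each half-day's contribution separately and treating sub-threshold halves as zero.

22.7 days

Day half: max(0, 33.3 − 14.2) × 0.5 = 19.1 × 0.5 = 9.55 DD.
Night half: max(0, 16.2 − 14.2) × 0.5 = 2.0 × 0.5 = 1.00 DD.
Per 24 h: 10.55 DD/day.
Duration = 239 / 10.55 = 22.654 ≈ 22.7 days.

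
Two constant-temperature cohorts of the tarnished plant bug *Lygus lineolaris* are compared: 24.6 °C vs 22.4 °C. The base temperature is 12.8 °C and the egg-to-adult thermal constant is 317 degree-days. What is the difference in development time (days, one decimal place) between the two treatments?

At 24.6 °C: 317 / (24.6 − 12.8) = 317 / 11.8 = 26.864 d.
At 22.4 °C: 317 / (22.4 − 12.8) = 317 / 9.6 = 33.021 d.
Difference = |26.864 − 33.021| = 6.156 ≈ 6.2 days.

6.2 days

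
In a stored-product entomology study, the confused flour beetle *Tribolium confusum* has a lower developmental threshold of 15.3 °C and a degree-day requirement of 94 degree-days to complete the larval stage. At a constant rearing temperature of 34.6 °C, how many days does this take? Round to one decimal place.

4.9 days

Daily accumulation = 34.6 − 15.3 = 19.3 DD/day.
Duration = 94 / 19.3 = 4.870 ≈ 4.9 days.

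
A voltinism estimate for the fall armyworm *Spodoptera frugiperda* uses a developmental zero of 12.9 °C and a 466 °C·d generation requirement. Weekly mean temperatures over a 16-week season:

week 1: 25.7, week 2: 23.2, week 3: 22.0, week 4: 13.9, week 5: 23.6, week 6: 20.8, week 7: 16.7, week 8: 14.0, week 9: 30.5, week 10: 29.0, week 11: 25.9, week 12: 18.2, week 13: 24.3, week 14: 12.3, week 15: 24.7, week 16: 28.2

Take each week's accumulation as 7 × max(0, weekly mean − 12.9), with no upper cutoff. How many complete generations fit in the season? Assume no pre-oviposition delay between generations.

Weekly DD (7 × max(0, T̄ − 12.9)): 89.6, 72.1, 63.7, 7.0, 74.9, 55.3, 26.6, 7.7, 123.2, 112.7, 91.0, 37.1, 79.8, 0.0, 82.6, 107.1.
Season total = 1030.4 DD.
Complete generations = ⌊1030.4 / 466⌋ = 2.

2 generations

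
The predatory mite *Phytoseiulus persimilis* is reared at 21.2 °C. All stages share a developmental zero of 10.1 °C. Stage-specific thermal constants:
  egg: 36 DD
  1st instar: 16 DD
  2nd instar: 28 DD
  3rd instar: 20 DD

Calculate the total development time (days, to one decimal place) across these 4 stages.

Daily accumulation at 21.2 °C = 21.2 − 10.1 = 11.1 DD/day.
Total K = 36 + 16 + 28 + 20 = 100 DD.
Total duration = 100 / 11.1 = 9.009 ≈ 9.0 days.

9.0 days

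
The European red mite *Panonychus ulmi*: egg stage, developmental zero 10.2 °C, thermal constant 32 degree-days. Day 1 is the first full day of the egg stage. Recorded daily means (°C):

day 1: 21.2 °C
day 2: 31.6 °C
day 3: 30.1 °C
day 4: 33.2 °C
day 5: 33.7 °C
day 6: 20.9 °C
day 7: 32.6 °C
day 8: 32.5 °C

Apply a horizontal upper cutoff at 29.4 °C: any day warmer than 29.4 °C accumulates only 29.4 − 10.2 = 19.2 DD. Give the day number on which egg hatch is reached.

Daily DD above 10.2 °C (capped at 19.2): 11.0, 19.2, 19.2, 19.2, 19.2, 10.7, 19.2, 19.2.
Cumulative: 11.0, 30.2, 49.4, 68.6, 87.8, 98.5, 117.7, 136.9.
The total first reaches 32 DD on day 3.

day 3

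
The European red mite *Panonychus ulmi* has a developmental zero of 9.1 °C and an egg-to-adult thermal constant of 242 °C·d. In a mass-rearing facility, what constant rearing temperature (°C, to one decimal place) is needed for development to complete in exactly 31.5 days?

16.8 °C

Required daily accumulation = 242 / 31.5 = 7.683 DD/day.
T = T_base + 7.683 = 9.1 + 7.683 = 16.783 ≈ 16.8 °C.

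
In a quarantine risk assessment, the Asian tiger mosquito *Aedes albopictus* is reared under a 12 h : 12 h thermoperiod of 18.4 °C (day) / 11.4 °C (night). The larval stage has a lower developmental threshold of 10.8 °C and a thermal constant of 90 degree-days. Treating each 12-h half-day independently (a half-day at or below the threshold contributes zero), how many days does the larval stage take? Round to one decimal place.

22.0 days

Day half: max(0, 18.4 − 10.8) × 0.5 = 7.6 × 0.5 = 3.80 DD.
Night half: max(0, 11.4 − 10.8) × 0.5 = 0.6 × 0.5 = 0.30 DD.
Per 24 h: 4.10 DD/day.
Duration = 90 / 4.10 = 21.951 ≈ 22.0 days.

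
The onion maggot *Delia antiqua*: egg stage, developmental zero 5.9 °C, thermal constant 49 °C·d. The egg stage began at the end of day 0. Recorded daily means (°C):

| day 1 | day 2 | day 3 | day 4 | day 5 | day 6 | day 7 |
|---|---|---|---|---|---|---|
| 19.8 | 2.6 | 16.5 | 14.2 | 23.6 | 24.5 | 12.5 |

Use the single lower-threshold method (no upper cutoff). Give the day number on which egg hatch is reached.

day 5

Daily DD above 5.9 °C: 13.9, 0.0, 10.6, 8.3, 17.7, 18.6, 6.6.
Cumulative: 13.9, 13.9, 24.5, 32.8, 50.5, 69.1, 75.7.
The total first reaches 49 DD on day 5.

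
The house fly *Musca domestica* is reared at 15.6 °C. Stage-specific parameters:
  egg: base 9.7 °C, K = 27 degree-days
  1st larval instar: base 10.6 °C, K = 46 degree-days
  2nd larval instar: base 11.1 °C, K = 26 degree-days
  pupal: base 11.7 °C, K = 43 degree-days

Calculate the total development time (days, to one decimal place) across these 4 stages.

egg: 27 / (15.6 − 9.7) = 27 / 5.9 = 4.576 d.
1st larval instar: 46 / (15.6 − 10.6) = 46 / 5.0 = 9.200 d.
2nd larval instar: 26 / (15.6 − 11.1) = 26 / 4.5 = 5.778 d.
pupal: 43 / (15.6 − 11.7) = 43 / 3.9 = 11.026 d.
Sum = 30.580 ≈ 30.6 days.

30.6 days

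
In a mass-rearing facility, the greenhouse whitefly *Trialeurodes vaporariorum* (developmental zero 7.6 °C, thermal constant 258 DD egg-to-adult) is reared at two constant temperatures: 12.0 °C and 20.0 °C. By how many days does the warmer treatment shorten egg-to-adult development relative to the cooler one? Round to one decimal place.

37.8 days

At 12.0 °C: 258 / (12.0 − 7.6) = 258 / 4.4 = 58.636 d.
At 20.0 °C: 258 / (20.0 − 7.6) = 258 / 12.4 = 20.806 d.
Difference = |58.636 − 20.806| = 37.830 ≈ 37.8 days.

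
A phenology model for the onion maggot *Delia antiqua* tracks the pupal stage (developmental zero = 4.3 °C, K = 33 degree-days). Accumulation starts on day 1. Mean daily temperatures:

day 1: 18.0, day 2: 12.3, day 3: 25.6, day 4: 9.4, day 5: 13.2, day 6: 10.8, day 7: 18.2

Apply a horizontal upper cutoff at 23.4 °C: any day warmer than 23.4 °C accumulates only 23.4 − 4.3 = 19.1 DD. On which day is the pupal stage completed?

Daily DD above 4.3 °C (capped at 19.1): 13.7, 8.0, 19.1, 5.1, 8.9, 6.5, 13.9.
Cumulative: 13.7, 21.7, 40.8, 45.9, 54.8, 61.3, 75.2.
The total first reaches 33 DD on day 3.

day 3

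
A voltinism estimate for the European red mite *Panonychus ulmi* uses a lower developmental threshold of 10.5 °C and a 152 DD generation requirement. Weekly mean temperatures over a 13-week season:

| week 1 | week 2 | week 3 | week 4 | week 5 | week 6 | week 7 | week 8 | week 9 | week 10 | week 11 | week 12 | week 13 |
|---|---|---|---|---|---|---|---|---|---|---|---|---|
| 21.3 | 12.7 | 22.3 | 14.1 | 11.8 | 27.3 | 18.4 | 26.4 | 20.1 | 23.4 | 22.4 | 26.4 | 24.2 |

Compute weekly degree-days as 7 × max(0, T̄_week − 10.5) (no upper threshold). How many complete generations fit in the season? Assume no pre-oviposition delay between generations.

6 generations

Weekly DD (7 × max(0, T̄ − 10.5)): 75.6, 15.4, 82.6, 25.2, 9.1, 117.6, 55.3, 111.3, 67.2, 90.3, 83.3, 111.3, 95.9.
Season total = 940.1 DD.
Complete generations = ⌊940.1 / 152⌋ = 6.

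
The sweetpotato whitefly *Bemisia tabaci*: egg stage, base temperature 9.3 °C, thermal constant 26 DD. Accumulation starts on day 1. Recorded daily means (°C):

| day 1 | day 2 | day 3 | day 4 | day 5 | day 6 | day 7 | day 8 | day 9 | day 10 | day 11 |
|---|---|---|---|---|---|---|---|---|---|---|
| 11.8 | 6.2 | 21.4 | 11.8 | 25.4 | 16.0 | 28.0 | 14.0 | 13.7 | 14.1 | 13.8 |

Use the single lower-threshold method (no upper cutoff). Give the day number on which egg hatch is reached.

day 5

Daily DD above 9.3 °C: 2.5, 0.0, 12.1, 2.5, 16.1, 6.7, 18.7, 4.7, 4.4, 4.8, 4.5.
Cumulative: 2.5, 2.5, 14.6, 17.1, 33.2, 39.9, 58.6, 63.3, 67.7, 72.5, 77.0.
The total first reaches 26 DD on day 5.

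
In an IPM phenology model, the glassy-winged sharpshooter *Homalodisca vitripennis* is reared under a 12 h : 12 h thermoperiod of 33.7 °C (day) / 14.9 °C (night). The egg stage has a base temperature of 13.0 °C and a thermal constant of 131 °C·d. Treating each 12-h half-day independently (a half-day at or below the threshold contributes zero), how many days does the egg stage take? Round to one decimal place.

Day half: max(0, 33.7 − 13.0) × 0.5 = 20.7 × 0.5 = 10.35 DD.
Night half: max(0, 14.9 − 13.0) × 0.5 = 1.9 × 0.5 = 0.95 DD.
Per 24 h: 11.30 DD/day.
Duration = 131 / 11.30 = 11.593 ≈ 11.6 days.

11.6 days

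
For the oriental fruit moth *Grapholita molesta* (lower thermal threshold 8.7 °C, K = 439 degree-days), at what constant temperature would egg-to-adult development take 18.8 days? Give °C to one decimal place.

32.1 °C

Required daily accumulation = 439 / 18.8 = 23.351 DD/day.
T = T_base + 23.351 = 8.7 + 23.351 = 32.051 ≈ 32.1 °C.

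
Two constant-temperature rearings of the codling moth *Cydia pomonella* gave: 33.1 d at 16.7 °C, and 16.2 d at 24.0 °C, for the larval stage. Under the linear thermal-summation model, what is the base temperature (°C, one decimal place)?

9.7 °C

Equal thermal constants: D₁(T₁ − T_b) = D₂(T₂ − T_b).
33.1·(16.7 − T_b) = 16.2·(24.0 − T_b)
T_b = (33.1·16.7 − 16.2·24.0) / (33.1 − 16.2) = 163.97 / 16.9 = 9.702 °C ≈ 9.7 °C.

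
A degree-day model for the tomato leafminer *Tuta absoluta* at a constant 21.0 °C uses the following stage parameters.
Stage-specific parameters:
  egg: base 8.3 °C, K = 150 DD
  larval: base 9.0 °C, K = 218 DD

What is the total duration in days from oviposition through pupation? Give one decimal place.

egg: 150 / (21.0 − 8.3) = 150 / 12.7 = 11.811 d.
larval: 218 / (21.0 − 9.0) = 218 / 12.0 = 18.167 d.
Sum = 29.978 ≈ 30.0 days.

30.0 days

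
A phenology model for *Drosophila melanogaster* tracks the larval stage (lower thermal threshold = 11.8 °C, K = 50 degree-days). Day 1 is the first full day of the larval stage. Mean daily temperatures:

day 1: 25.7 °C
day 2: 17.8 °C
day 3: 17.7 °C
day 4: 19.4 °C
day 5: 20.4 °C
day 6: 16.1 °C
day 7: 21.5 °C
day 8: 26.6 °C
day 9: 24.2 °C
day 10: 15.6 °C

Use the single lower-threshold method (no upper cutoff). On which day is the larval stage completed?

Daily DD above 11.8 °C: 13.9, 6.0, 5.9, 7.6, 8.6, 4.3, 9.7, 14.8, 12.4, 3.8.
Cumulative: 13.9, 19.9, 25.8, 33.4, 42.0, 46.3, 56.0, 70.8, 83.2, 87.0.
The total first reaches 50 DD on day 7.

day 7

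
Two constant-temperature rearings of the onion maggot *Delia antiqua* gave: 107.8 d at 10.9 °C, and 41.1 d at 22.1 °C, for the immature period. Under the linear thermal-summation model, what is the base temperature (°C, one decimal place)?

Under the model K = D·(T − T_b), so D₁·(T₁ − T_b) = D₂·(T₂ − T_b).
107.8·(10.9 − T_b) = 41.1·(22.1 − T_b)
T_b = (107.8·10.9 − 41.1·22.1) / (107.8 − 41.1) = 266.71 / 66.7 = 3.999 °C ≈ 4.0 °C.

4.0 °C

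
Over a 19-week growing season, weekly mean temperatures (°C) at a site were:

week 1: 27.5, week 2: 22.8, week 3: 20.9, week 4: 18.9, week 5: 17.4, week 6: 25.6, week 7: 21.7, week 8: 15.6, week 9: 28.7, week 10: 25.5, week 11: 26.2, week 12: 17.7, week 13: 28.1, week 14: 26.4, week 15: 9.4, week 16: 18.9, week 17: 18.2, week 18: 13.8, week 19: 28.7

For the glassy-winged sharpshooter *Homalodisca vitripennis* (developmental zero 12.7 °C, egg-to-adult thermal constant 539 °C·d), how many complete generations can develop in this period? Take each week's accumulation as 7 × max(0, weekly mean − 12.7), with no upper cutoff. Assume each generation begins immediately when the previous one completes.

2 generations

Weekly DD (7 × max(0, T̄ − 12.7)): 103.6, 70.7, 57.4, 43.4, 32.9, 90.3, 63.0, 20.3, 112.0, 89.6, 94.5, 35.0, 107.8, 95.9, 0.0, 43.4, 38.5, 7.7, 112.0.
Season total = 1218.0 DD.
Complete generations = ⌊1218.0 / 539⌋ = 2.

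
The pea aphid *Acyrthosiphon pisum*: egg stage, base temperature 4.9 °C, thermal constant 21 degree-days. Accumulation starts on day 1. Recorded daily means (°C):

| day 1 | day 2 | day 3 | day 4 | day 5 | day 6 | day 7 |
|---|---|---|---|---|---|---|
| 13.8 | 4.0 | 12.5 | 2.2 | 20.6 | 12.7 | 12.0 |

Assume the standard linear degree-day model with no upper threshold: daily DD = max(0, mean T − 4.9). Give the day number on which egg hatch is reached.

Daily DD above 4.9 °C: 8.9, 0.0, 7.6, 0.0, 15.7, 7.8, 7.1.
Cumulative: 8.9, 8.9, 16.5, 16.5, 32.2, 40.0, 47.1.
The total first reaches 21 DD on day 5.

day 5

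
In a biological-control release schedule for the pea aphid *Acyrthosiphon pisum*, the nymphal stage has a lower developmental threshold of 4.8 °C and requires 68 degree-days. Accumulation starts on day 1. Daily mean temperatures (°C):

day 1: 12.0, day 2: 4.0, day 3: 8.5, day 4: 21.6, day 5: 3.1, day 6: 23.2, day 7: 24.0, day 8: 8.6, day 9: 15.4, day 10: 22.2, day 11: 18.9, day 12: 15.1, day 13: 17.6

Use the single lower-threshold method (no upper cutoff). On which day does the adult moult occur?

Daily DD above 4.8 °C: 7.2, 0.0, 3.7, 16.8, 0.0, 18.4, 19.2, 3.8, 10.6, 17.4, 14.1, 10.3, 12.8.
Cumulative: 7.2, 7.2, 10.9, 27.7, 27.7, 46.1, 65.3, 69.1, 79.7, 97.1, 111.2, 121.5, 134.3.
The total first reaches 68 DD on day 8.

day 8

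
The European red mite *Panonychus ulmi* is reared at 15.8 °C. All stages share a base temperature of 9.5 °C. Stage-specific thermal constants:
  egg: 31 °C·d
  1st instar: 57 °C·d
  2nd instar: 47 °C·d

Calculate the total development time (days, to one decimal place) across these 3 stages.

21.4 days

Daily accumulation at 15.8 °C = 15.8 − 9.5 = 6.3 DD/day.
Total K = 31 + 57 + 47 = 135 DD.
Total duration = 135 / 6.3 = 21.429 ≈ 21.4 days.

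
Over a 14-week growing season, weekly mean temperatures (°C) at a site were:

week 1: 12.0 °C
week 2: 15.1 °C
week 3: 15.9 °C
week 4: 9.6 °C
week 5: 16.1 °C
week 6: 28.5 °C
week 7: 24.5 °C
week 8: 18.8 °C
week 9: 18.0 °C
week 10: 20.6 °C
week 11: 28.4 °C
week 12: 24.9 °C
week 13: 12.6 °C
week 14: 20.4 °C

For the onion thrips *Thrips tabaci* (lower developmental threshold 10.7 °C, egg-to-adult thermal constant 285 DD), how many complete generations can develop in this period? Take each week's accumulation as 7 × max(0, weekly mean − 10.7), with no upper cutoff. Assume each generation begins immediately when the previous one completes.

2 generations

Weekly DD (7 × max(0, T̄ − 10.7)): 9.1, 30.8, 36.4, 0.0, 37.8, 124.6, 96.6, 56.7, 51.1, 69.3, 123.9, 99.4, 13.3, 67.9.
Season total = 816.9 DD.
Complete generations = ⌊816.9 / 285⌋ = 2.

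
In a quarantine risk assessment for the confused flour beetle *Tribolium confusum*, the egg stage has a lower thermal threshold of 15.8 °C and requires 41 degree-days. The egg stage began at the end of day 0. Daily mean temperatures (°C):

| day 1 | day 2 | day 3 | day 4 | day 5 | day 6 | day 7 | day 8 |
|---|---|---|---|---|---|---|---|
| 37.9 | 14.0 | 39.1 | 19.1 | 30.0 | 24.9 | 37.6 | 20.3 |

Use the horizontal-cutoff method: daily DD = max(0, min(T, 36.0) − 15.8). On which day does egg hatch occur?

day 4

Daily DD above 15.8 °C (capped at 20.2): 20.2, 0.0, 20.2, 3.3, 14.2, 9.1, 20.2, 4.5.
Cumulative: 20.2, 20.2, 40.4, 43.7, 57.9, 67.0, 87.2, 91.7.
The total first reaches 41 DD on day 4.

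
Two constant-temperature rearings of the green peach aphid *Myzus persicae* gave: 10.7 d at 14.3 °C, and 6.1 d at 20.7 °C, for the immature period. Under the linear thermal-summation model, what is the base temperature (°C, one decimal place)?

Equal thermal constants: D₁(T₁ − T_b) = D₂(T₂ − T_b).
10.7·(14.3 − T_b) = 6.1·(20.7 − T_b)
T_b = (10.7·14.3 − 6.1·20.7) / (10.7 − 6.1) = 26.74 / 4.6 = 5.813 °C ≈ 5.8 °C.

5.8 °C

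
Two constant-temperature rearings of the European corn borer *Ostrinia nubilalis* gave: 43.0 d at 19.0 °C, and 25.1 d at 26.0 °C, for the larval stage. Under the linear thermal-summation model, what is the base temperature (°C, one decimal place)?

Linear rate model ⇒ the product D·(T − T_b) is constant across temperatures.
43.0·(19.0 − T_b) = 25.1·(26.0 − T_b)
T_b = (43.0·19.0 − 25.1·26.0) / (43.0 − 25.1) = 164.40 / 17.9 = 9.184 °C ≈ 9.2 °C.

9.2 °C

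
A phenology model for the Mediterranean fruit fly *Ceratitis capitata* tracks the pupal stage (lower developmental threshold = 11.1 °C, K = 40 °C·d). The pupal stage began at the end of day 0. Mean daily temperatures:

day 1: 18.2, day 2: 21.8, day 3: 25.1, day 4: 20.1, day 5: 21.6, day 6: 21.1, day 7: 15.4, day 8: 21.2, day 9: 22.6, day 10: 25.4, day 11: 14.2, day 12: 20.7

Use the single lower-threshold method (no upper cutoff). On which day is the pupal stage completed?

day 4

Daily DD above 11.1 °C: 7.1, 10.7, 14.0, 9.0, 10.5, 10.0, 4.3, 10.1, 11.5, 14.3, 3.1, 9.6.
Cumulative: 7.1, 17.8, 31.8, 40.8, 51.3, 61.3, 65.6, 75.7, 87.2, 101.5, 104.6, 114.2.
The total first reaches 40 DD on day 4.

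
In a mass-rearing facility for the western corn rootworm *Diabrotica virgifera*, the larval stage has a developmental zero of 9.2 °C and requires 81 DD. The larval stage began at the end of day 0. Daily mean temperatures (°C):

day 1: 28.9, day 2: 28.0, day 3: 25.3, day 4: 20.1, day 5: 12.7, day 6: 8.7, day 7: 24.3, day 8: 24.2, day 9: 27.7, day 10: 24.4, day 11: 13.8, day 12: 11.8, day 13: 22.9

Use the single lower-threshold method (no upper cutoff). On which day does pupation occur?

day 7

Daily DD above 9.2 °C: 19.7, 18.8, 16.1, 10.9, 3.5, 0.0, 15.1, 15.0, 18.5, 15.2, 4.6, 2.6, 13.7.
Cumulative: 19.7, 38.5, 54.6, 65.5, 69.0, 69.0, 84.1, 99.1, 117.6, 132.8, 137.4, 140.0, 153.7.
The total first reaches 81 DD on day 7.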